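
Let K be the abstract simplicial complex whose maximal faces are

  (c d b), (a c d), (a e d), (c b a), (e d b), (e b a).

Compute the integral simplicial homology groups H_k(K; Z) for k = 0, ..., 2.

H_0 ≅ Z,  H_1 = 0,  H_2 ≅ Z.

Fix the vertex order a < b < c < d < e and write every simplex with vertices in increasing order. Then dim K = 2 and the simplices of K are:

  0-simplices (5): a, b, c, d, e
  1-simplices (9): ab, ac, ad, ae, bc, bd, be, cd, de
  2-simplices (6): abc, abe, acd, ade, bcd, bde

Hence C_0 ≅ Z^5, C_1 ≅ Z^9, C_2 ≅ Z^6.

The boundary map ∂_1: C_1 → C_0 maps an edge to its endpoints' difference, ∂[p,q] = q − p. For instance
  ∂ad = d − a.
The 5×9 boundary matrix has rank 4 and Smith normal form diag(1,1,1,1).

The boundary map ∂_2: C_2 → C_1 sends each 2-simplex [p,q,r] to [q,r] − [p,r] + [p,q]. For instance
  ∂abc = bc − ac + ab,
  ∂ade = de − ae + ad.
The resulting 9×6 matrix has rank 5, and its Smith normal form has invariant factors (1,1,1,1,1).

Now H_k = ker ∂_k / im ∂_{k+1}, so:

  H_0: rank C_0 − rank ∂_1 = 5 − 4 = 1, and the invariant factors of ∂_1 are all 1, so H_0 = Z.
  H_1: rank ker ∂_1 − rank ∂_2 = (9 − 4) − 5 = 0, and the invariant factors of ∂_2 are all 1, so H_1 = 0.
  H_2: rank ker ∂_2 − rank ∂_3 = (6 − 5) − 0 = 1, and there is no ∂_3, so H_2 = Z.

(K is a triangulation of the 2-sphere S^2.)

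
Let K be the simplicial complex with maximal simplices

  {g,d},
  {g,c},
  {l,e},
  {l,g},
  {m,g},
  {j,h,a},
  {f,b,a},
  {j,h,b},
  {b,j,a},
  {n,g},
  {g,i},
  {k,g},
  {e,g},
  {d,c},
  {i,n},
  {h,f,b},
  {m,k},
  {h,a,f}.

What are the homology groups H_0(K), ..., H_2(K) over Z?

H_0 ≅ Z^2,  H_1 ≅ Z^4,  H_2 ≅ Z.

Fix the vertex order a < b < c < d < e < f < g < h < i < j < k < l < m < n and write every simplex with vertices in increasing order. Then dim K = 2 and the simplices of K are:

  0-simplices (14): a, b, c, d, e, f, g, h, i, j, k, l, m, n
  1-simplices (21): ab, af, ah, aj, bf, bh, bj, cd, cg, dg, eg, el, fh, gi, gk, gl, gm, gn, hj, in, km
  2-simplices (6): abf, abj, afh, ahj, bfh, bhj

Hence C_0 ≅ Z^14, C_1 ≅ Z^21, C_2 ≅ Z^6.

The boundary map ∂_1: C_1 → C_0 sends each edge [p,q] (with p < q) to q − p. For instance
  ∂ab = b − a.
The resulting 14×21 matrix has rank 12, and its Smith normal form has invariant factors (1,1,1,1,1,1,1,1,1,1,1,1).

Boundary ∂_2: C_2 → C_1 maps a triangle to the signed sum of its edges. For instance
  ∂bhj = hj − bj + bh,
  ∂abj = bj − aj + ab.
This gives a 21×6 integer matrix of rank 5; reducing to Smith normal form yields diagonal entries (1,1,1,1,1).

From H_k ≅ ker(∂_k) / im(∂_{k+1}) we obtain:

  H_0: rank C_0 − rank ∂_1 = 14 − 12 = 2, and the invariant factors of ∂_1 are all 1, so H_0 ≅ Z^2.
  H_1: rank ker ∂_1 − rank ∂_2 = (21 − 12) − 5 = 4, and the invariant factors of ∂_2 are all 1, so H_1 ≅ Z^4.
  H_2: rank ker ∂_2 − rank ∂_3 = (6 − 5) − 0 = 1, and there is no ∂_3, so H_2 ≅ Z.

(K is a triangulation of the disjoint union of the 2-sphere S^2 and a wedge of 4 circles.)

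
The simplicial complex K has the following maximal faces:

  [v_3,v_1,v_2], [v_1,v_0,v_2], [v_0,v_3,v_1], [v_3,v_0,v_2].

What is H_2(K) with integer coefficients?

We work with the vertex ordering v_0 < v_1 < v_2 < v_3. The simplices of K, each written with vertices in increasing order, are:

  0-simplices (4): [v_0], [v_1], [v_2], [v_3]
  1-simplices (6): [v_0,v_1], [v_0,v_2], [v_0,v_3], [v_1,v_2], [v_1,v_3], [v_2,v_3]
  2-simplices (4): [v_0,v_1,v_2], [v_0,v_1,v_3], [v_0,v_2,v_3], [v_1,v_2,v_3]

giving chain groups C_0 ≅ Z^4, C_1 ≅ Z^6, C_2 ≅ Z^4.

Boundary ∂_1: C_1 → C_0 is given by ∂[p,q] = [q] − [p].
The resulting 4×6 matrix has rank 3, and its Smith normal form has invariant factors (1,1,1).

∂_2: C_2 → C_1 sends each 2-simplex [p,q,r] to [q,r] − [p,r] + [p,q]. For instance
  ∂[v_0,v_1,v_2] = [v_1,v_2] − [v_0,v_2] + [v_0,v_1],
  ∂[v_0,v_1,v_3] = [v_1,v_3] − [v_0,v_3] + [v_0,v_1].
The 6×4 boundary matrix has rank 3 and Smith normal form diag(1,1,1).

From H_k ≅ ker(∂_k) / im(∂_{k+1}) we obtain:

  H_2: rank ker ∂_2 − rank ∂_3 = (4 − 3) − 0 = 1, and there is no ∂_3, so H_2 = Z.

H_2 ≅ Z.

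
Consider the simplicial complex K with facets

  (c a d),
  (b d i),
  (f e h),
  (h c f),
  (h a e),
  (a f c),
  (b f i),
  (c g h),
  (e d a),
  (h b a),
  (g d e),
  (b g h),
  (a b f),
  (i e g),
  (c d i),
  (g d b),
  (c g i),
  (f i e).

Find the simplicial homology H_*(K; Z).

H_0 = Z,  H_1 = Z ⊕ Z/2Z,  H_2 = 0.

K has 9 vertices, 27 edges, 18 triangles.
rank ∂_0 = 0, rank ∂_1 = 8 ⇒ b_0 = 9 − 0 − 8 = 1; all invariant factors of ∂_1 are 1 so no torsion. So H_0 = Z.
rank ∂_1 = 8, rank ∂_2 = 18 ⇒ b_1 = 27 − 8 − 18 = 1; ∂_2 has invariant factor(s) [2] giving torsion. So H_1 = Z ⊕ Z/2Z.
rank ∂_2 = 18, rank ∂_3 = 0 ⇒ b_2 = 18 − 18 − 0 = 0. So H_2 = 0.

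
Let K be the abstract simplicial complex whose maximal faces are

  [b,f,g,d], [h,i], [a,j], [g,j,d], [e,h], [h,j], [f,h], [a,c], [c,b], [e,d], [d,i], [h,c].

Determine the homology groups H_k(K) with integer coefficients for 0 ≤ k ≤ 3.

H_0 = Z,  H_1 = Z^5,  H_2 = 0,  H_3 = 0.

Fix the vertex order a < b < c < d < e < f < g < h < i < j and write every simplex with vertices in increasing order. Then dim K = 3 and the simplices of K are:

  0-simplices (10): a, b, c, d, e, f, g, h, i, j
  1-simplices (18): ac, aj, bc, bd, bf, bg, ch, de, df, dg, di, dj, eh, fg, fh, gj, hi, hj
  2-simplices (5): bdf, bdg, bfg, dfg, dgj
  3-simplices (1): bdfg

giving chain groups C_0 ≅ Z^10, C_1 ≅ Z^18, C_2 ≅ Z^5, C_3 ≅ Z^1.

∂_1: C_1 → C_0 is given by ∂[p,q] = [q] − [p].
As a 10×18 matrix over Z this has rank 9, with invariant factors (1,1,1,1,1,1,1,1,1).

The boundary map ∂_2: C_2 → C_1 acts by ∂[p,q,r] = [q,r] − [p,r] + [p,q]. For instance
  ∂bdg = dg − bg + bd,
  ∂bdf = df − bf + bd.
The resulting 18×5 matrix has rank 4, and its Smith normal form has invariant factors (1,1,1,1).

The boundary map ∂_3: C_3 → C_2 sends each 3-simplex σ to the alternating sum Σ_i (−1)^i (σ with its i-th vertex removed). For instance
  ∂bdfg = dfg − bfg + bdg − bdf.
This gives a 5×1 integer matrix of rank 1; reducing to Smith normal form yields diagonal entries (1).

Computing H_k = (kernel of ∂_k) / (image of ∂_{k+1}):

  H_0: rank C_0 − rank ∂_1 = 10 − 9 = 1, and the invariant factors of ∂_1 are all 1, so H_0 ≅ Z.
  H_1: rank ker ∂_1 − rank ∂_2 = (18 − 9) − 4 = 5, and the invariant factors of ∂_2 are all 1, so H_1 ≅ Z^5.
  H_2: rank ker ∂_2 − rank ∂_3 = (5 − 4) − 1 = 0, and the invariant factors of ∂_3 are all 1, so H_2 ≅ 0.
  H_3: rank ker ∂_3 − rank ∂_4 = (1 − 1) − 0 = 0, and there is no ∂_4, so H_3 ≅ 0.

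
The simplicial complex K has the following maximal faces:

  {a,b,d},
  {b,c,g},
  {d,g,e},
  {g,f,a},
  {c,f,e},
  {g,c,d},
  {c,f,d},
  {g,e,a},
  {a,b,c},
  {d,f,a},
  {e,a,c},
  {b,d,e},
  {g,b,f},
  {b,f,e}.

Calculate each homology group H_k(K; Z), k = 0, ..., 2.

H_0 = Z,  H_1 = Z^2,  H_2 = Z.

K has 7 vertices, 21 edges, 14 triangles.
rank ∂_0 = 0, rank ∂_1 = 6 ⇒ b_0 = 7 − 0 − 6 = 1; all invariant factors of ∂_1 are 1 so no torsion. So H_0 ≅ Z.
rank ∂_1 = 6, rank ∂_2 = 13 ⇒ b_1 = 21 − 6 − 13 = 2; all invariant factors of ∂_2 are 1 so no torsion. So H_1 ≅ Z^2.
rank ∂_2 = 13, rank ∂_3 = 0 ⇒ b_2 = 14 − 13 − 0 = 1. So H_2 ≅ Z.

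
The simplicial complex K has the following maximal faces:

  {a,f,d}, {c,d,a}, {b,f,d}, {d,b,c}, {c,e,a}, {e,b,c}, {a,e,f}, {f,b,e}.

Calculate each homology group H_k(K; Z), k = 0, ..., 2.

Order the vertices as a < b < c < d < e < f. Listing each simplex with vertices in this order, K has dimension 2 with simplices:

  0-simplices (6): a, b, c, d, e, f
  1-simplices (12): ac, ad, ae, af, bc, bd, be, bf, cd, ce, df, ef
  2-simplices (8): acd, ace, adf, aef, bcd, bce, bdf, bef

so the chain groups are C_0 ≅ Z^6, C_1 ≅ Z^12, C_2 ≅ Z^8.

Boundary ∂_1: C_1 → C_0 is given by ∂[p,q] = [q] − [p]. For instance
  ∂ac = c − a.
This gives a 6×12 integer matrix of rank 5; reducing to Smith normal form yields diagonal entries (1,1,1,1,1).

∂_2: C_2 → C_1 maps a triangle to the signed sum of its edges. For instance
  ∂bef = ef − bf + be,
  ∂ace = ce − ae + ac.
As a 12×8 matrix over Z this has rank 7, with invariant factors (1,1,1,1,1,1,1).

Computing H_k = (kernel of ∂_k) / (image of ∂_{k+1}):

  H_0: rank C_0 − rank ∂_1 = 6 − 5 = 1, and the invariant factors of ∂_1 are all 1, so H_0 ≅ Z.
  H_1: rank ker ∂_1 − rank ∂_2 = (12 − 5) − 7 = 0, and the invariant factors of ∂_2 are all 1, so H_1 ≅ 0.
  H_2: rank ker ∂_2 − rank ∂_3 = (8 − 7) − 0 = 1, and there is no ∂_3, so H_2 ≅ Z.

H_0 = Z,  H_1 = 0,  H_2 = Z.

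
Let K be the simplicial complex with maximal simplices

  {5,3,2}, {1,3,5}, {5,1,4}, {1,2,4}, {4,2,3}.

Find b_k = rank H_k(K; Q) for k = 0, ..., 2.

b_0 = 1, b_1 = 1, b_2 = 0.

K has 5 vertices, 10 edges, 5 triangles.
rank ∂_0 = 0, rank ∂_1 = 4 ⇒ b_0 = 5 − 0 − 4 = 1; all invariant factors of ∂_1 are 1 so no torsion. So H_0 ≅ Z.
rank ∂_1 = 4, rank ∂_2 = 5 ⇒ b_1 = 10 − 4 − 5 = 1; all invariant factors of ∂_2 are 1 so no torsion. So H_1 ≅ Z.
rank ∂_2 = 5, rank ∂_3 = 0 ⇒ b_2 = 5 − 5 − 0 = 0. So H_2 ≅ 0.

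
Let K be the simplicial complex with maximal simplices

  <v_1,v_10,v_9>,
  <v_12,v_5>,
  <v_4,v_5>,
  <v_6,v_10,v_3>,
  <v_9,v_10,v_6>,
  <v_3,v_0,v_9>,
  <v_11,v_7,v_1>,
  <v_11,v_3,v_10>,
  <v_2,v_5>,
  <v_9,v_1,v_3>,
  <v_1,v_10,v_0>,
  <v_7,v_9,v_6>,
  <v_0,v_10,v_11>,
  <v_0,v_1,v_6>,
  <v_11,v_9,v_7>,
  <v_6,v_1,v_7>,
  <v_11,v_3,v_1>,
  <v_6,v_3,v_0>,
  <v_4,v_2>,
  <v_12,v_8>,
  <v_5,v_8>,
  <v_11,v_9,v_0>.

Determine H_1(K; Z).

H_1 ≅ Z^4.

We work with the vertex ordering v_0 < v_1 < v_2 < v_3 < v_4 < v_5 < v_6 < v_7 < v_8 < v_9 < v_10 < v_11 < v_12. The simplices of K, each written with vertices in increasing order, are:

  0-simplices (13): [v_0], [v_1], [v_2], [v_3], [v_4], [v_5], [v_6], [v_7], [v_8], [v_9], [v_10], [v_11], [v_12]
  1-simplices (30): (30 of them)
  2-simplices (16): (16 of them)

so the chain groups are C_0 ≅ Z^13, C_1 ≅ Z^30, C_2 ≅ Z^16.

Boundary ∂_1: C_1 → C_0 maps an edge to its endpoints' difference, ∂[p,q] = q − p.
The resulting 13×30 matrix has rank 11, and its Smith normal form has invariant factors (1,1,1,1,1,1,1,1,1,1,1).

∂_2: C_2 → C_1 sends each 2-simplex [p,q,r] to [q,r] − [p,r] + [p,q]. For instance
  ∂[v_0,v_3,v_9] = [v_3,v_9] − [v_0,v_9] + [v_0,v_3],
  ∂[v_7,v_9,v_11] = [v_9,v_11] − [v_7,v_11] + [v_7,v_9].
This gives a 30×16 integer matrix of rank 15; reducing to Smith normal form yields diagonal entries (1,1,1,1,1,1,1,1,1,1,1,1,1,1,1).

Reading off H_k = ker ∂_k / im ∂_{k+1}:

  H_1: rank ker ∂_1 − rank ∂_2 = (30 − 11) − 15 = 4, and the invariant factors of ∂_2 are all 1, so H_1 ≅ Z^4.

(K is a triangulation of the disjoint union of a wedge of 2 circles and the torus T^2.)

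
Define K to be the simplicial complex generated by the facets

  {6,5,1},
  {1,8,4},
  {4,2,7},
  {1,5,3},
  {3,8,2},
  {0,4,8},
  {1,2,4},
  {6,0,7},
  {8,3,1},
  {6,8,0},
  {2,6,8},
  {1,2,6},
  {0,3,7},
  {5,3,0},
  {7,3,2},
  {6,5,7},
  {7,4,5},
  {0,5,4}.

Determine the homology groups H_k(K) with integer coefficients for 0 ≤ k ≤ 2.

H_0 = Z,  H_1 = Z ⊕ Z/2,  H_2 = 0.

Order the vertices as 0 < 1 < 2 < 3 < 4 < 5 < 6 < 7 < 8. Listing each simplex with vertices in this order, K has dimension 2 with simplices:

  0-simplices (9): [0], [1], [2], [3], [4], [5], [6], [7], [8]
  1-simplices (27): (27 of them)
  2-simplices (18): [0,3,5], [0,3,7], [0,4,5], [0,4,8], [0,6,7], [0,6,8], [1,2,4], [1,2,6], [1,3,5], [1,3,8], [1,4,8], [1,5,6], [2,3,7], [2,3,8], [2,4,7], [2,6,8], [4,5,7], [5,6,7]

so the chain groups are C_0 ≅ Z^9, C_1 ≅ Z^27, C_2 ≅ Z^18.

The boundary map ∂_1: C_1 → C_0 sends each edge [p,q] (with p < q) to q − p.
The 9×27 boundary matrix has rank 8 and Smith normal form diag(1,1,1,1,1,1,1,1).

∂_2: C_2 → C_1 sends each 2-simplex [p,q,r] to [q,r] − [p,r] + [p,q]. For instance
  ∂[1,2,6] = [2,6] − [1,6] + [1,2],
  ∂[2,3,8] = [3,8] − [2,8] + [2,3].
This gives a 27×18 integer matrix of rank 18; reducing to Smith normal form yields diagonal entries (1,1,1,1,1,1,1,1,1,1,1,1,1,1,1,1,1,2).

Now H_k = ker ∂_k / im ∂_{k+1}, so:

  H_0: rank C_0 − rank ∂_1 = 9 − 8 = 1, and the invariant factors of ∂_1 are all 1, so H_0 = Z.
  H_1: rank ker ∂_1 − rank ∂_2 = (27 − 8) − 18 = 1, and ∂_2 has invariant factor 2 > 1, so H_1 = Z ⊕ Z/2.
  H_2: rank ker ∂_2 − rank ∂_3 = (18 − 18) − 0 = 0, and there is no ∂_3, so H_2 = 0.

(K is a triangulation of the Klein bottle.)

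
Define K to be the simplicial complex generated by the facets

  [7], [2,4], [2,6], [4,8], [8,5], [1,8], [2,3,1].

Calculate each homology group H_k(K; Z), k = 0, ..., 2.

Order the vertices as 1 < 2 < 3 < 4 < 5 < 6 < 7 < 8. Listing each simplex with vertices in this order, K has dimension 2 with simplices:

  0-simplices (8): [1], [2], [3], [4], [5], [6], [7], [8]
  1-simplices (8): [1,2], [1,3], [1,8], [2,3], [2,4], [2,6], [4,8], [5,8]
  2-simplices (1): [1,2,3]

so the chain groups are C_0 ≅ Z^8, C_1 ≅ Z^8, C_2 ≅ Z^1.

Boundary ∂_1: C_1 → C_0 is given by ∂[p,q] = [q] − [p].
The 8×8 boundary matrix has rank 6 and Smith normal form diag(1,1,1,1,1,1).

The boundary map ∂_2: C_2 → C_1 maps a triangle to the signed sum of its edges. For instance
  ∂[1,2,3] = [2,3] − [1,3] + [1,2].
The 8×1 boundary matrix has rank 1 and Smith normal form diag(1).

Now H_k = ker ∂_k / im ∂_{k+1}, so:

  H_0: rank C_0 − rank ∂_1 = 8 − 6 = 2, and the invariant factors of ∂_1 are all 1, so H_0 ≅ Z^2.
  H_1: rank ker ∂_1 − rank ∂_2 = (8 − 6) − 1 = 1, and the invariant factors of ∂_2 are all 1, so H_1 ≅ Z.
  H_2: rank ker ∂_2 − rank ∂_3 = (1 − 1) − 0 = 0, and there is no ∂_3, so H_2 ≅ 0.

As a check, the Euler characteristic is 8 − 8 + 1 = 1, which agrees with 2 − 1 + 0 = 1.

H_0 ≅ Z^2,  H_1 ≅ Z,  H_2 = 0.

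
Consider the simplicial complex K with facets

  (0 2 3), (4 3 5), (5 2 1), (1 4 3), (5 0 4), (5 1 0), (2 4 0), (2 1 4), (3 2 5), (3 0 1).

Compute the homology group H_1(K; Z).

H_1 = Z/2.

Order the vertices as 0 < 1 < 2 < 3 < 4 < 5. Listing each simplex with vertices in this order, K has dimension 2 with simplices:

  0-simplices (6): [0], [1], [2], [3], [4], [5]
  1-simplices (15): [0,1], [0,2], [0,3], [0,4], [0,5], [1,2], [1,3], [1,4], [1,5], [2,3], [2,4], [2,5], [3,4], [3,5], [4,5]
  2-simplices (10): [0,1,3], [0,1,5], [0,2,3], [0,2,4], [0,4,5], [1,2,4], [1,2,5], [1,3,4], [2,3,5], [3,4,5]

Hence C_0 ≅ Z^6, C_1 ≅ Z^15, C_2 ≅ Z^10.

∂_1: C_1 → C_0 maps an edge to its endpoints' difference, ∂[p,q] = q − p. For instance
  ∂[0,2] = [2] − [0].
This gives a 6×15 integer matrix of rank 5; reducing to Smith normal form yields diagonal entries (1,1,1,1,1).

∂_2: C_2 → C_1 maps a triangle to the signed sum of its edges. For instance
  ∂[0,2,4] = [2,4] − [0,4] + [0,2],
  ∂[1,2,4] = [2,4] − [1,4] + [1,2].
As a 15×10 matrix over Z this has rank 10, with invariant factors (1,1,1,1,1,1,1,1,1,2).

Reading off H_k = ker ∂_k / im ∂_{k+1}:

  H_1: rank ker ∂_1 − rank ∂_2 = (15 − 5) − 10 = 0, and ∂_2 has invariant factor 2 > 1, so H_1 ≅ Z/2.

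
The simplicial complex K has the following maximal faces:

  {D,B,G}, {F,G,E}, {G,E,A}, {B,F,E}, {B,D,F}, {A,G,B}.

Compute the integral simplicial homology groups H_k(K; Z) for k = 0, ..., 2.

Fix the vertex order A < B < D < E < F < G and write every simplex with vertices in increasing order. Then dim K = 2 and the simplices of K are:

  0-simplices (6): A, B, D, E, F, G
  1-simplices (12): AB, AE, AG, BD, BE, BF, BG, DF, DG, EF, EG, FG
  2-simplices (6): ABG, AEG, BDF, BDG, BEF, EFG

Hence C_0 ≅ Z^6, C_1 ≅ Z^12, C_2 ≅ Z^6.

∂_1: C_1 → C_0 is given by ∂[p,q] = [q] − [p].
The resulting 6×12 matrix has rank 5, and its Smith normal form has invariant factors (1,1,1,1,1).

The boundary map ∂_2: C_2 → C_1 acts by ∂[p,q,r] = [q,r] − [p,r] + [p,q]. For instance
  ∂AEG = EG − AG + AE,
  ∂BDF = DF − BF + BD.
As a 12×6 matrix over Z this has rank 6, with invariant factors (1,1,1,1,1,1).

Now H_k = ker ∂_k / im ∂_{k+1}, so:

  H_0: rank C_0 − rank ∂_1 = 6 − 5 = 1, and the invariant factors of ∂_1 are all 1, so H_0 = Z.
  H_1: rank ker ∂_1 − rank ∂_2 = (12 − 5) − 6 = 1, and the invariant factors of ∂_2 are all 1, so H_1 = Z.
  H_2: rank ker ∂_2 − rank ∂_3 = (6 − 6) − 0 = 0, and there is no ∂_3, so H_2 = 0.

As a check, the Euler characteristic is 6 − 12 + 6 = 0, which agrees with 1 − 1 + 0 = 0.

H_0 = Z,  H_1 = Z,  H_2 = 0.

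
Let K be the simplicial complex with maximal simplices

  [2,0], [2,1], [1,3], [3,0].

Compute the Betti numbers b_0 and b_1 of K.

b_0 = 1, b_1 = 1.

Take the total order 0 < 1 < 2 < 3 on the vertex set. Then K (dimension 1) consists of the simplices:

  0-simplices (4): [0], [1], [2], [3]
  1-simplices (4): [0,2], [0,3], [1,2], [1,3]

giving chain groups C_0 ≅ Z^4, C_1 ≅ Z^4.

∂_1: C_1 → C_0 sends each edge [p,q] (with p < q) to q − p.
This gives a 4×4 integer matrix of rank 3; reducing to Smith normal form yields diagonal entries (1,1,1).

From H_k ≅ ker(∂_k) / im(∂_{k+1}) we obtain:

  H_0: rank C_0 − rank ∂_1 = 4 − 3 = 1, and the invariant factors of ∂_1 are all 1, so H_0 ≅ Z.
  H_1: rank ker ∂_1 − rank ∂_2 = (4 − 3) − 0 = 1, and there is no ∂_2, so H_1 ≅ Z.

Hence the Betti numbers are b_0 = 1, b_1 = 1.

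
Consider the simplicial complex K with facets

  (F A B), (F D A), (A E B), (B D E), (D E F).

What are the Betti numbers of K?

Fix the vertex order A < B < D < E < F and write every simplex with vertices in increasing order. Then dim K = 2 and the simplices of K are:

  0-simplices (5): A, B, D, E, F
  1-simplices (10): AB, AD, AE, AF, BD, BE, BF, DE, DF, EF
  2-simplices (5): ABE, ABF, ADF, BDE, DEF

so the chain groups are C_0 ≅ Z^5, C_1 ≅ Z^10, C_2 ≅ Z^5.

The boundary map ∂_1: C_1 → C_0 is given by ∂[p,q] = [q] − [p]. For instance
  ∂BE = E − B.
The resulting 5×10 matrix has rank 4, and its Smith normal form has invariant factors (1,1,1,1).

Boundary ∂_2: C_2 → C_1 sends each 2-simplex [p,q,r] to [q,r] − [p,r] + [p,q]. For instance
  ∂DEF = EF − DF + DE,
  ∂ADF = DF − AF + AD.
The resulting 10×5 matrix has rank 5, and its Smith normal form has invariant factors (1,1,1,1,1).

Reading off H_k = ker ∂_k / im ∂_{k+1}:

  H_0: rank C_0 − rank ∂_1 = 5 − 4 = 1, and the invariant factors of ∂_1 are all 1, so H_0 = Z.
  H_1: rank ker ∂_1 − rank ∂_2 = (10 − 4) − 5 = 1, and the invariant factors of ∂_2 are all 1, so H_1 = Z.
  H_2: rank ker ∂_2 − rank ∂_3 = (5 − 5) − 0 = 0, and there is no ∂_3, so H_2 = 0.

As a check, the Euler characteristic is 5 − 10 + 5 = 0, which agrees with 1 − 1 + 0 = 0.

Hence the Betti numbers are b_0 = 1, b_1 = 1, b_2 = 0.

b_0 = 1, b_1 = 1, b_2 = 0.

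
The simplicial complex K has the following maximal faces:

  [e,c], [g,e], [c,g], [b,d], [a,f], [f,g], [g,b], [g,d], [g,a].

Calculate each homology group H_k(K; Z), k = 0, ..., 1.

Fix the vertex order a < b < c < d < e < f < g and write every simplex with vertices in increasing order. Then dim K = 1 and the simplices of K are:

  0-simplices (7): a, b, c, d, e, f, g
  1-simplices (9): af, ag, bd, bg, ce, cg, dg, eg, fg

so the chain groups are C_0 ≅ Z^7, C_1 ≅ Z^9.

∂_1: C_1 → C_0 is given by ∂[p,q] = [q] − [p].
This gives a 7×9 integer matrix of rank 6; reducing to Smith normal form yields diagonal entries (1,1,1,1,1,1).

Now H_k = ker ∂_k / im ∂_{k+1}, so:

  H_0: rank C_0 − rank ∂_1 = 7 − 6 = 1, and the invariant factors of ∂_1 are all 1, so H_0 = Z.
  H_1: rank ker ∂_1 − rank ∂_2 = (9 − 6) − 0 = 3, and there is no ∂_2, so H_1 = Z^3.

As a check, the Euler characteristic is 7 − 9 = -2, which agrees with 1 − 3 = -2.
(K is a triangulation of a wedge of 3 circles.)

H_0 ≅ Z,  H_1 ≅ Z^3.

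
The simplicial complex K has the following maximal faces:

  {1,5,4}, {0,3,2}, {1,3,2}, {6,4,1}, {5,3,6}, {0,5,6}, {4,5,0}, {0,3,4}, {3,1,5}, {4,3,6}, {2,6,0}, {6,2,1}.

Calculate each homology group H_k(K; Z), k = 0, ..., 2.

H_0 ≅ Z,  H_1 ≅ Z/2,  H_2 = 0.

Take the total order 0 < 1 < 2 < 3 < 4 < 5 < 6 on the vertex set. Then K (dimension 2) consists of the simplices:

  0-simplices (7): [0], [1], [2], [3], [4], [5], [6]
  1-simplices (18): [0,2], [0,3], [0,4], [0,5], [0,6], [1,2], [1,3], [1,4], [1,5], [1,6], [2,3], [2,6], [3,4], [3,5], [3,6], [4,5], [4,6], [5,6]
  2-simplices (12): [0,2,3], [0,2,6], [0,3,4], [0,4,5], [0,5,6], [1,2,3], [1,2,6], [1,3,5], [1,4,5], [1,4,6], [3,4,6], [3,5,6]

so the chain groups are C_0 ≅ Z^7, C_1 ≅ Z^18, C_2 ≅ Z^12.

The boundary map ∂_1: C_1 → C_0 sends each edge [p,q] (with p < q) to q − p.
The resulting 7×18 matrix has rank 6, and its Smith normal form has invariant factors (1,1,1,1,1,1).

∂_2: C_2 → C_1 acts by ∂[p,q,r] = [q,r] − [p,r] + [p,q]. For instance
  ∂[1,4,6] = [4,6] − [1,6] + [1,4],
  ∂[0,2,6] = [2,6] − [0,6] + [0,2].
The 18×12 boundary matrix has rank 12 and Smith normal form diag(1,1,1,1,1,1,1,1,1,1,1,2).

From H_k ≅ ker(∂_k) / im(∂_{k+1}) we obtain:

  H_0: rank C_0 − rank ∂_1 = 7 − 6 = 1, and the invariant factors of ∂_1 are all 1, so H_0 ≅ Z.
  H_1: rank ker ∂_1 − rank ∂_2 = (18 − 6) − 12 = 0, and ∂_2 has invariant factor 2 > 1, so H_1 ≅ Z/2.
  H_2: rank ker ∂_2 − rank ∂_3 = (12 − 12) − 0 = 0, and there is no ∂_3, so H_2 ≅ 0.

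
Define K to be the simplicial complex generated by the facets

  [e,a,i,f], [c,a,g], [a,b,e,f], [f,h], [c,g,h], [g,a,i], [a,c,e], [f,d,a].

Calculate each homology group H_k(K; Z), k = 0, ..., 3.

Fix the vertex order a < b < c < d < e < f < g < h < i and write every simplex with vertices in increasing order. Then dim K = 3 and the simplices of K are:

  0-simplices (9): a, b, c, d, e, f, g, h, i
  1-simplices (19): ab, ac, ad, ae, af, ag, ai, be, bf, ce, cg, ch, df, ef, ei, fh, fi, gh, gi
  2-simplices (12): abe, abf, ace, acg, adf, aef, aei, afi, agi, bef, cgh, efi
  3-simplices (2): abef, aefi

Hence C_0 ≅ Z^9, C_1 ≅ Z^19, C_2 ≅ Z^12, C_3 ≅ Z^2.

Boundary ∂_1: C_1 → C_0 sends each edge [p,q] (with p < q) to q − p. For instance
  ∂ag = g − a.
The 9×19 boundary matrix has rank 8 and Smith normal form diag(1,1,1,1,1,1,1,1).

∂_2: C_2 → C_1 maps a triangle to the signed sum of its edges. For instance
  ∂efi = fi − ei + ef,
  ∂afi = fi − ai + af.
As a 19×12 matrix over Z this has rank 10, with invariant factors (1,1,1,1,1,1,1,1,1,1).

The boundary map ∂_3: C_3 → C_2 sends each 3-simplex σ to the alternating sum Σ_i (−1)^i (σ with its i-th vertex removed). For instance
  ∂abef = bef − aef + abf − abe,
  ∂aefi = efi − afi + aei − aef.
This gives a 12×2 integer matrix of rank 2; reducing to Smith normal form yields diagonal entries (1,1).

Now H_k = ker ∂_k / im ∂_{k+1}, so:

  H_0: rank C_0 − rank ∂_1 = 9 − 8 = 1, and the invariant factors of ∂_1 are all 1, so H_0 = Z.
  H_1: rank ker ∂_1 − rank ∂_2 = (19 − 8) − 10 = 1, and the invariant factors of ∂_2 are all 1, so H_1 = Z.
  H_2: rank ker ∂_2 − rank ∂_3 = (12 − 10) − 2 = 0, and the invariant factors of ∂_3 are all 1, so H_2 = 0.
  H_3: rank ker ∂_3 − rank ∂_4 = (2 − 2) − 0 = 0, and there is no ∂_4, so H_3 = 0.

H_0 ≅ Z,  H_1 ≅ Z,  H_2 = 0,  H_3 = 0.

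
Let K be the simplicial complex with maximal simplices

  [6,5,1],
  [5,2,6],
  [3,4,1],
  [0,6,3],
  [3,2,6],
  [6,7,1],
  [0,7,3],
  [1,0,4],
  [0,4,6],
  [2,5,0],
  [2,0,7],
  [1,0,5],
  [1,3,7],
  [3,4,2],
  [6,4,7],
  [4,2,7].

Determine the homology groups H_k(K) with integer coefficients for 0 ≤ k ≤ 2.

Fix the vertex order 0 < 1 < 2 < 3 < 4 < 5 < 6 < 7 and write every simplex with vertices in increasing order. Then dim K = 2 and the simplices of K are:

  0-simplices (8): [0], [1], [2], [3], [4], [5], [6], [7]
  1-simplices (24): (24 of them)
  2-simplices (16): [0,1,4], [0,1,5], [0,2,5], [0,2,7], [0,3,6], [0,3,7], [0,4,6], [1,3,4], [1,3,7], [1,5,6], [1,6,7], [2,3,4], [2,3,6], [2,4,7], [2,5,6], [4,6,7]

so the chain groups are C_0 ≅ Z^8, C_1 ≅ Z^24, C_2 ≅ Z^16.

Boundary ∂_1: C_1 → C_0 is given by ∂[p,q] = [q] − [p]. For instance
  ∂[4,6] = [6] − [4].
The 8×24 boundary matrix has rank 7 and Smith normal form diag(1,1,1,1,1,1,1).

∂_2: C_2 → C_1 sends each 2-simplex [p,q,r] to [q,r] − [p,r] + [p,q]. For instance
  ∂[4,6,7] = [6,7] − [4,7] + [4,6],
  ∂[0,1,4] = [1,4] − [0,4] + [0,1].
The resulting 24×16 matrix has rank 15, and its Smith normal form has invariant factors (1,1,1,1,1,1,1,1,1,1,1,1,1,1,1).

From H_k ≅ ker(∂_k) / im(∂_{k+1}) we obtain:

  H_0: rank C_0 − rank ∂_1 = 8 − 7 = 1, and the invariant factors of ∂_1 are all 1, so H_0 ≅ Z.
  H_1: rank ker ∂_1 − rank ∂_2 = (24 − 7) − 15 = 2, and the invariant factors of ∂_2 are all 1, so H_1 ≅ Z^2.
  H_2: rank ker ∂_2 − rank ∂_3 = (16 − 15) − 0 = 1, and there is no ∂_3, so H_2 ≅ Z.

H_0 ≅ Z,  H_1 ≅ Z^2,  H_2 ≅ Z.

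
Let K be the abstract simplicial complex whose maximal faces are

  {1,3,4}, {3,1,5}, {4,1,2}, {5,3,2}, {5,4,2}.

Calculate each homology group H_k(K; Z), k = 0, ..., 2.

H_0 ≅ Z,  H_1 ≅ Z,  H_2 = 0.

Take the total order 1 < 2 < 3 < 4 < 5 on the vertex set. Then K (dimension 2) consists of the simplices:

  0-simplices (5): [1], [2], [3], [4], [5]
  1-simplices (10): [1,2], [1,3], [1,4], [1,5], [2,3], [2,4], [2,5], [3,4], [3,5], [4,5]
  2-simplices (5): [1,2,4], [1,3,4], [1,3,5], [2,3,5], [2,4,5]

giving chain groups C_0 ≅ Z^5, C_1 ≅ Z^10, C_2 ≅ Z^5.

The boundary map ∂_1: C_1 → C_0 sends each edge [p,q] (with p < q) to q − p. For instance
  ∂[2,5] = [5] − [2].
This gives a 5×10 integer matrix of rank 4; reducing to Smith normal form yields diagonal entries (1,1,1,1).

∂_2: C_2 → C_1 maps a triangle to the signed sum of its edges. For instance
  ∂[2,3,5] = [3,5] − [2,5] + [2,3],
  ∂[1,2,4] = [2,4] − [1,4] + [1,2].
This gives a 10×5 integer matrix of rank 5; reducing to Smith normal form yields diagonal entries (1,1,1,1,1).

Computing H_k = (kernel of ∂_k) / (image of ∂_{k+1}):

  H_0: rank C_0 − rank ∂_1 = 5 − 4 = 1, and the invariant factors of ∂_1 are all 1, so H_0 ≅ Z.
  H_1: rank ker ∂_1 − rank ∂_2 = (10 − 4) − 5 = 1, and the invariant factors of ∂_2 are all 1, so H_1 ≅ Z.
  H_2: rank ker ∂_2 − rank ∂_3 = (5 − 5) − 0 = 0, and there is no ∂_3, so H_2 ≅ 0.

As a check, the Euler characteristic is 5 − 10 + 5 = 0, which agrees with 1 − 1 + 0 = 0.
(K is a triangulation of the Möbius band.)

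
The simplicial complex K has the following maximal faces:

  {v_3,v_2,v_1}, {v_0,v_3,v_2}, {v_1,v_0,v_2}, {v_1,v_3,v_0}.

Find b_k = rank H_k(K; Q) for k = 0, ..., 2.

b_0 = 1, b_1 = 0, b_2 = 1.

Fix the vertex order v_0 < v_1 < v_2 < v_3 and write every simplex with vertices in increasing order. Then dim K = 2 and the simplices of K are:

  0-simplices (4): [v_0], [v_1], [v_2], [v_3]
  1-simplices (6): [v_0,v_1], [v_0,v_2], [v_0,v_3], [v_1,v_2], [v_1,v_3], [v_2,v_3]
  2-simplices (4): [v_0,v_1,v_2], [v_0,v_1,v_3], [v_0,v_2,v_3], [v_1,v_2,v_3]

giving chain groups C_0 ≅ Z^4, C_1 ≅ Z^6, C_2 ≅ Z^4.

The boundary map ∂_1: C_1 → C_0 maps an edge to its endpoints' difference, ∂[p,q] = q − p. For instance
  ∂[v_1,v_2] = [v_2] − [v_1].
The 4×6 boundary matrix has rank 3 and Smith normal form diag(1,1,1).

∂_2: C_2 → C_1 acts by ∂[p,q,r] = [q,r] − [p,r] + [p,q]. For instance
  ∂[v_1,v_2,v_3] = [v_2,v_3] − [v_1,v_3] + [v_1,v_2],
  ∂[v_0,v_2,v_3] = [v_2,v_3] − [v_0,v_3] + [v_0,v_2].
As a 6×4 matrix over Z this has rank 3, with invariant factors (1,1,1).

Reading off H_k = ker ∂_k / im ∂_{k+1}:

  H_0: rank C_0 − rank ∂_1 = 4 − 3 = 1, and the invariant factors of ∂_1 are all 1, so H_0 = Z.
  H_1: rank ker ∂_1 − rank ∂_2 = (6 − 3) − 3 = 0, and the invariant factors of ∂_2 are all 1, so H_1 = 0.
  H_2: rank ker ∂_2 − rank ∂_3 = (4 − 3) − 0 = 1, and there is no ∂_3, so H_2 = Z.

(K is a triangulation of the 2-sphere S^2.)

Hence the Betti numbers are b_0 = 1, b_1 = 0, b_2 = 1.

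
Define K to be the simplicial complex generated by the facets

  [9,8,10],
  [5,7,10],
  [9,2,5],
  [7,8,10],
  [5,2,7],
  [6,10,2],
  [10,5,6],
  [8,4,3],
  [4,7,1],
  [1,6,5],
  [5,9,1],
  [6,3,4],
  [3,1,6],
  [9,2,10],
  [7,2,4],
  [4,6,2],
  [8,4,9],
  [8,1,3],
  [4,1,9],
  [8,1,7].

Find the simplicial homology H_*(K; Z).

Take the total order 1 < 2 < 3 < 4 < 5 < 6 < 7 < 8 < 9 < 10 on the vertex set. Then K (dimension 2) consists of the simplices:

  0-simplices (10): [1], [2], [3], [4], [5], [6], [7], [8], [9], [10]
  1-simplices (30): (30 of them)
  2-simplices (20): (20 of them)

giving chain groups C_0 ≅ Z^10, C_1 ≅ Z^30, C_2 ≅ Z^20.

The boundary map ∂_1: C_1 → C_0 is given by ∂[p,q] = [q] − [p]. For instance
  ∂[1,6] = [6] − [1].
The 10×30 boundary matrix has rank 9 and Smith normal form diag(1,1,1,1,1,1,1,1,1).

The boundary map ∂_2: C_2 → C_1 maps a triangle to the signed sum of its edges. For instance
  ∂[5,6,10] = [6,10] − [5,10] + [5,6],
  ∂[1,7,8] = [7,8] − [1,8] + [1,7].
This gives a 30×20 integer matrix of rank 20; reducing to Smith normal form yields diagonal entries (1,1,1,1,1,1,1,1,1,1,1,1,1,1,1,1,1,1,1,2).

Computing H_k = (kernel of ∂_k) / (image of ∂_{k+1}):

  H_0: rank C_0 − rank ∂_1 = 10 − 9 = 1, and the invariant factors of ∂_1 are all 1, so H_0 = Z.
  H_1: rank ker ∂_1 − rank ∂_2 = (30 − 9) − 20 = 1, and ∂_2 has invariant factor 2 > 1, so H_1 = Z ⊕ Z/2Z.
  H_2: rank ker ∂_2 − rank ∂_3 = (20 − 20) − 0 = 0, and there is no ∂_3, so H_2 = 0.

As a check, the Euler characteristic is 10 − 30 + 20 = 0, which agrees with 1 − 1 + 0 = 0.
(K is a triangulation of the Klein bottle.)

H_0 = Z,  H_1 = Z ⊕ Z/2Z,  H_2 = 0.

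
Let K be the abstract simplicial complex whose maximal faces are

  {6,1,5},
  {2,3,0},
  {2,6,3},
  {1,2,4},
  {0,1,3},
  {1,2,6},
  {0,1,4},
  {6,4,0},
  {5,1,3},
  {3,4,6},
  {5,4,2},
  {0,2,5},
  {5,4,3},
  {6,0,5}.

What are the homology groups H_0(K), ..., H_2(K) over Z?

H_0 = Z,  H_1 = Z^2,  H_2 = Z.

K has 7 vertices, 21 edges, 14 triangles.
rank ∂_0 = 0, rank ∂_1 = 6 ⇒ b_0 = 7 − 0 − 6 = 1; all invariant factors of ∂_1 are 1 so no torsion. So H_0 = Z.
rank ∂_1 = 6, rank ∂_2 = 13 ⇒ b_1 = 21 − 6 − 13 = 2; all invariant factors of ∂_2 are 1 so no torsion. So H_1 = Z^2.
rank ∂_2 = 13, rank ∂_3 = 0 ⇒ b_2 = 14 − 13 − 0 = 1. So H_2 = Z.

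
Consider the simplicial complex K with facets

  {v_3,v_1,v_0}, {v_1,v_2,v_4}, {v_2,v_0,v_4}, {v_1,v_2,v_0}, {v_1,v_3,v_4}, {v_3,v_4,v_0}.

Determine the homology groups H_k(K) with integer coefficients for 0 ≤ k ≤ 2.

H_0 ≅ Z,  H_1 = 0,  H_2 ≅ Z.

We work with the vertex ordering v_0 < v_1 < v_2 < v_3 < v_4. The simplices of K, each written with vertices in increasing order, are:

  0-simplices (5): [v_0], [v_1], [v_2], [v_3], [v_4]
  1-simplices (9): [v_0,v_1], [v_0,v_2], [v_0,v_3], [v_0,v_4], [v_1,v_2], [v_1,v_3], [v_1,v_4], [v_2,v_4], [v_3,v_4]
  2-simplices (6): [v_0,v_1,v_2], [v_0,v_1,v_3], [v_0,v_2,v_4], [v_0,v_3,v_4], [v_1,v_2,v_4], [v_1,v_3,v_4]

Hence C_0 ≅ Z^5, C_1 ≅ Z^9, C_2 ≅ Z^6.

Boundary ∂_1: C_1 → C_0 maps an edge to its endpoints' difference, ∂[p,q] = q − p. For instance
  ∂[v_3,v_4] = [v_4] − [v_3].
The 5×9 boundary matrix has rank 4 and Smith normal form diag(1,1,1,1).

The boundary map ∂_2: C_2 → C_1 maps a triangle to the signed sum of its edges. For instance
  ∂[v_0,v_2,v_4] = [v_2,v_4] − [v_0,v_4] + [v_0,v_2],
  ∂[v_0,v_1,v_2] = [v_1,v_2] − [v_0,v_2] + [v_0,v_1].
The 9×6 boundary matrix has rank 5 and Smith normal form diag(1,1,1,1,1).

Computing H_k = (kernel of ∂_k) / (image of ∂_{k+1}):

  H_0: rank C_0 − rank ∂_1 = 5 − 4 = 1, and the invariant factors of ∂_1 are all 1, so H_0 ≅ Z.
  H_1: rank ker ∂_1 − rank ∂_2 = (9 − 4) − 5 = 0, and the invariant factors of ∂_2 are all 1, so H_1 ≅ 0.
  H_2: rank ker ∂_2 − rank ∂_3 = (6 − 5) − 0 = 1, and there is no ∂_3, so H_2 ≅ Z.

As a check, the Euler characteristic is 5 − 9 + 6 = 2, which agrees with 1 − 0 + 1 = 2.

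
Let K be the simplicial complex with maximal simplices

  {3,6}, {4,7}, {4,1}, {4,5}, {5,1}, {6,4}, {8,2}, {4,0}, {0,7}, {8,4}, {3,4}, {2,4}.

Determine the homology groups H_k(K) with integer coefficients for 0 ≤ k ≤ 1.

Take the total order 0 < 1 < 2 < 3 < 4 < 5 < 6 < 7 < 8 on the vertex set. Then K (dimension 1) consists of the simplices:

  0-simplices (9): [0], [1], [2], [3], [4], [5], [6], [7], [8]
  1-simplices (12): [0,4], [0,7], [1,4], [1,5], [2,4], [2,8], [3,4], [3,6], [4,5], [4,6], [4,7], [4,8]

Hence C_0 ≅ Z^9, C_1 ≅ Z^12.

Boundary ∂_1: C_1 → C_0 sends each edge [p,q] (with p < q) to q − p.
The resulting 9×12 matrix has rank 8, and its Smith normal form has invariant factors (1,1,1,1,1,1,1,1).

From H_k ≅ ker(∂_k) / im(∂_{k+1}) we obtain:

  H_0: rank C_0 − rank ∂_1 = 9 − 8 = 1, and the invariant factors of ∂_1 are all 1, so H_0 = Z.
  H_1: rank ker ∂_1 − rank ∂_2 = (12 − 8) − 0 = 4, and there is no ∂_2, so H_1 = Z^4.

H_0 = Z,  H_1 = Z^4.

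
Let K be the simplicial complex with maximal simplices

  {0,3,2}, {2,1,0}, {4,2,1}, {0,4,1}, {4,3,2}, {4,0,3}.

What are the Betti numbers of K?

b_0 = 1, b_1 = 0, b_2 = 1.

Fix the vertex order 0 < 1 < 2 < 3 < 4 and write every simplex with vertices in increasing order. Then dim K = 2 and the simplices of K are:

  0-simplices (5): [0], [1], [2], [3], [4]
  1-simplices (9): [0,1], [0,2], [0,3], [0,4], [1,2], [1,4], [2,3], [2,4], [3,4]
  2-simplices (6): [0,1,2], [0,1,4], [0,2,3], [0,3,4], [1,2,4], [2,3,4]

giving chain groups C_0 ≅ Z^5, C_1 ≅ Z^9, C_2 ≅ Z^6.

Boundary ∂_1: C_1 → C_0 sends each edge [p,q] (with p < q) to q − p.
This gives a 5×9 integer matrix of rank 4; reducing to Smith normal form yields diagonal entries (1,1,1,1).

The boundary map ∂_2: C_2 → C_1 sends each 2-simplex [p,q,r] to [q,r] − [p,r] + [p,q]. For instance
  ∂[0,3,4] = [3,4] − [0,4] + [0,3],
  ∂[1,2,4] = [2,4] − [1,4] + [1,2].
The 9×6 boundary matrix has rank 5 and Smith normal form diag(1,1,1,1,1).

Now H_k = ker ∂_k / im ∂_{k+1}, so:

  H_0: rank C_0 − rank ∂_1 = 5 − 4 = 1, and the invariant factors of ∂_1 are all 1, so H_0 = Z.
  H_1: rank ker ∂_1 − rank ∂_2 = (9 − 4) − 5 = 0, and the invariant factors of ∂_2 are all 1, so H_1 = 0.
  H_2: rank ker ∂_2 − rank ∂_3 = (6 − 5) − 0 = 1, and there is no ∂_3, so H_2 = Z.

Hence the Betti numbers are b_0 = 1, b_1 = 0, b_2 = 1.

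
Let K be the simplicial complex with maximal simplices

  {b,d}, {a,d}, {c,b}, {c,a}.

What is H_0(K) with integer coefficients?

K has 4 vertices, 4 edges.
rank ∂_0 = 0, rank ∂_1 = 3 ⇒ b_0 = 4 − 0 − 3 = 1; all invariant factors of ∂_1 are 1 so no torsion. So H_0 ≅ Z.

H_0 = Z.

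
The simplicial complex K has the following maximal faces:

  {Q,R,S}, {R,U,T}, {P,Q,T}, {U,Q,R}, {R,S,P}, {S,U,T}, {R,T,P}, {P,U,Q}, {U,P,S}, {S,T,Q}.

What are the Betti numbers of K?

b_0 = 1, b_1 = 0, b_2 = 0.

Order the vertices as P < Q < R < S < T < U. Listing each simplex with vertices in this order, K has dimension 2 with simplices:

  0-simplices (6): P, Q, R, S, T, U
  1-simplices (15): PQ, PR, PS, PT, PU, QR, QS, QT, QU, RS, RT, RU, ST, SU, TU
  2-simplices (10): PQT, PQU, PRS, PRT, PSU, QRS, QRU, QST, RTU, STU

so the chain groups are C_0 ≅ Z^6, C_1 ≅ Z^15, C_2 ≅ Z^10.

∂_1: C_1 → C_0 maps an edge to its endpoints' difference, ∂[p,q] = q − p. For instance
  ∂TU = U − T.
As a 6×15 matrix over Z this has rank 5, with invariant factors (1,1,1,1,1).

∂_2: C_2 → C_1 maps a triangle to the signed sum of its edges. For instance
  ∂PSU = SU − PU + PS,
  ∂STU = TU − SU + ST.
This gives a 15×10 integer matrix of rank 10; reducing to Smith normal form yields diagonal entries (1,1,1,1,1,1,1,1,1,2).

Now H_k = ker ∂_k / im ∂_{k+1}, so:

  H_0: rank C_0 − rank ∂_1 = 6 − 5 = 1, and the invariant factors of ∂_1 are all 1, so H_0 = Z.
  H_1: rank ker ∂_1 − rank ∂_2 = (15 − 5) − 10 = 0, and ∂_2 has invariant factor 2 > 1, so H_1 = Z_2.
  H_2: rank ker ∂_2 − rank ∂_3 = (10 − 10) − 0 = 0, and there is no ∂_3, so H_2 = 0.

(K is a triangulation of the real projective plane RP^2.)

Hence the Betti numbers are b_0 = 1, b_1 = 0, b_2 = 0.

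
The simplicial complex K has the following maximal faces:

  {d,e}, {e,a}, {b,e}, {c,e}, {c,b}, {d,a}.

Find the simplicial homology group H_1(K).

H_1 ≅ Z^2.

We work with the vertex ordering a < b < c < d < e. The simplices of K, each written with vertices in increasing order, are:

  0-simplices (5): a, b, c, d, e
  1-simplices (6): ad, ae, bc, be, ce, de

so the chain groups are C_0 ≅ Z^5, C_1 ≅ Z^6.

The boundary map ∂_1: C_1 → C_0 is given by ∂[p,q] = [q] − [p]. For instance
  ∂de = e − d.
The 5×6 boundary matrix has rank 4 and Smith normal form diag(1,1,1,1).

Reading off H_k = ker ∂_k / im ∂_{k+1}:

  H_1: rank ker ∂_1 − rank ∂_2 = (6 − 4) − 0 = 2, and there is no ∂_2, so H_1 = Z^2.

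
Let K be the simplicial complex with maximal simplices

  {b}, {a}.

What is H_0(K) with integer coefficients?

H_0 = Z^2.

K has 2 vertices.
rank ∂_0 = 0, rank ∂_1 = 0 ⇒ b_0 = 2 − 0 − 0 = 2. So H_0 ≅ Z^2.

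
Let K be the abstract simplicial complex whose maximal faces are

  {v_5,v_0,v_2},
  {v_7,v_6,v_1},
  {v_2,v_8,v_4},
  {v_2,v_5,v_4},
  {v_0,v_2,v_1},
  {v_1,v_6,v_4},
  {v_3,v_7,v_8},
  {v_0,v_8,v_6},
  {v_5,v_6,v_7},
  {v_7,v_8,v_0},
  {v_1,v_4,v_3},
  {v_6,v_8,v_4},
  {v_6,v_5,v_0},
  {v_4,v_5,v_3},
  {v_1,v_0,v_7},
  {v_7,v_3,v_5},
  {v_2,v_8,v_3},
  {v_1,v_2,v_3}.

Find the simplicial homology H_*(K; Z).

Take the total order v_0 < v_1 < v_2 < v_3 < v_4 < v_5 < v_6 < v_7 < v_8 on the vertex set. Then K (dimension 2) consists of the simplices:

  0-simplices (9): [v_0], [v_1], [v_2], [v_3], [v_4], [v_5], [v_6], [v_7], [v_8]
  1-simplices (27): (27 of them)
  2-simplices (18): (18 of them)

so the chain groups are C_0 ≅ Z^9, C_1 ≅ Z^27, C_2 ≅ Z^18.

Boundary ∂_1: C_1 → C_0 maps an edge to its endpoints' difference, ∂[p,q] = q − p. For instance
  ∂[v_3,v_5] = [v_5] − [v_3].
The 9×27 boundary matrix has rank 8 and Smith normal form diag(1,1,1,1,1,1,1,1).

The boundary map ∂_2: C_2 → C_1 maps a triangle to the signed sum of its edges. For instance
  ∂[v_1,v_6,v_7] = [v_6,v_7] − [v_1,v_7] + [v_1,v_6],
  ∂[v_3,v_4,v_5] = [v_4,v_5] − [v_3,v_5] + [v_3,v_4].
The 27×18 boundary matrix has rank 18 and Smith normal form diag(1,1,1,1,1,1,1,1,1,1,1,1,1,1,1,1,1,2).

From H_k ≅ ker(∂_k) / im(∂_{k+1}) we obtain:

  H_0: rank C_0 − rank ∂_1 = 9 − 8 = 1, and the invariant factors of ∂_1 are all 1, so H_0 = Z.
  H_1: rank ker ∂_1 − rank ∂_2 = (27 − 8) − 18 = 1, and ∂_2 has invariant factor 2 > 1, so H_1 = Z ⊕ Z/2.
  H_2: rank ker ∂_2 − rank ∂_3 = (18 − 18) − 0 = 0, and there is no ∂_3, so H_2 = 0.

As a check, the Euler characteristic is 9 − 27 + 18 = 0, which agrees with 1 − 1 + 0 = 0.

H_0 = Z,  H_1 = Z ⊕ Z/2,  H_2 = 0.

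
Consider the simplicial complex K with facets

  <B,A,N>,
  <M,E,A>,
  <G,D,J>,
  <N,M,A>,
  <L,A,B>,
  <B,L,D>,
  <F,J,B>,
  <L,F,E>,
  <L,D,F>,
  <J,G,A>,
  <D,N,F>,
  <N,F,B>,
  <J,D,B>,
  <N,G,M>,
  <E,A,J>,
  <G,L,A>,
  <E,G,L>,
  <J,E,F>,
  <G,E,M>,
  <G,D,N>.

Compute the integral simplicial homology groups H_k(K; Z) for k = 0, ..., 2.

Fix the vertex order A < B < D < E < F < G < J < L < M < N and write every simplex with vertices in increasing order. Then dim K = 2 and the simplices of K are:

  0-simplices (10): A, B, D, E, F, G, J, L, M, N
  1-simplices (30): AB, AE, AG, AJ, AL, AM, AN, BD, BF, BJ, BL, BN, DF, DG, DJ, DL, DN, EF, EG, EJ, EL, EM, FJ, FL, FN, GJ, GL, GM, GN, MN
  2-simplices (20): ABL, ABN, AEJ, AEM, AGJ, AGL, AMN, BDJ, BDL, BFJ, BFN, DFL, DFN, DGJ, DGN, EFJ, EFL, EGL, EGM, GMN

Hence C_0 ≅ Z^10, C_1 ≅ Z^30, C_2 ≅ Z^20.

The boundary map ∂_1: C_1 → C_0 is given by ∂[p,q] = [q] − [p]. For instance
  ∂DN = N − D.
The resulting 10×30 matrix has rank 9, and its Smith normal form has invariant factors (1,1,1,1,1,1,1,1,1).

The boundary map ∂_2: C_2 → C_1 acts by ∂[p,q,r] = [q,r] − [p,r] + [p,q]. For instance
  ∂EGL = GL − EL + EG,
  ∂BDL = DL − BL + BD.
As a 30×20 matrix over Z this has rank 20, with invariant factors (1,1,1,1,1,1,1,1,1,1,1,1,1,1,1,1,1,1,1,2).

Computing H_k = (kernel of ∂_k) / (image of ∂_{k+1}):

  H_0: rank C_0 − rank ∂_1 = 10 − 9 = 1, and the invariant factors of ∂_1 are all 1, so H_0 ≅ Z.
  H_1: rank ker ∂_1 − rank ∂_2 = (30 − 9) − 20 = 1, and ∂_2 has invariant factor 2 > 1, so H_1 ≅ Z ⊕ Z/2.
  H_2: rank ker ∂_2 − rank ∂_3 = (20 − 20) − 0 = 0, and there is no ∂_3, so H_2 ≅ 0.

H_0 ≅ Z,  H_1 ≅ Z ⊕ Z/2,  H_2 = 0.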